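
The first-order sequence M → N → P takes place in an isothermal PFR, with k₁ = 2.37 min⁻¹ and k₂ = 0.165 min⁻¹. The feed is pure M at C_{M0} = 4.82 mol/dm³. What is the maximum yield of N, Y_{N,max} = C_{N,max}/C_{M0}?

Evaluating C_N at τ_opt = ln(k₂/k₁)/(k₂−k₁) gives C_{N,max}/C_{M0} = (k₁/k₂)^[k₂/(k₂−k₁)].
= (2.37/0.165)^(0.165/(0.165−2.37)) = (14.36)^(-0.07483) = 0.8192.

0.819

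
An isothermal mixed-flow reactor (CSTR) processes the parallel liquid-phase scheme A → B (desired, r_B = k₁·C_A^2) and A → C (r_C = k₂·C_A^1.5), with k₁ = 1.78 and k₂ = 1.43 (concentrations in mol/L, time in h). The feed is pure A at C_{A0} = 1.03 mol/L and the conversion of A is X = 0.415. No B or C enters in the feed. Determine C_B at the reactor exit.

0.210 mol/L

Exit C_A = C_{A0}(1−X) = 1.03×0.585 = 0.6026 mol/L.
Rates in a CSTR are evaluated at the outlet concentration: r_B = 1.78×0.6026^2 = 0.6463, r_C = 1.43×0.6026^1.5 = 0.6688.
Fraction of consumed A going to B: r_B/(r_B+r_C) = 0.4914.
C_B = 0.4914·C_{A0}·X = 0.4914×1.03×0.415 = 0.210 mol/L.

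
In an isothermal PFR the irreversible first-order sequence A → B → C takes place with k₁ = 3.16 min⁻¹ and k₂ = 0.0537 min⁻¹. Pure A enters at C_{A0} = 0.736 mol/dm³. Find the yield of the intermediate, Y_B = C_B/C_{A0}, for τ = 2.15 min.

The intermediate concentration in a first-order A→B→C sequence is C_B = k₁C_{A0}(e^(−k₁τ) − e^(−k₂τ))/(k₂−k₁).
e^(−k₁τ) = e^(−3.16×2.15) = e^(−6.794) = 0.001120; e^(−k₂τ) = e^(−0.1155) = 0.8910.
C_B = 3.16×0.736/(0.0537−3.16) × (0.001120−0.8910) = (-0.7487)×(-0.8898) = 0.6662 mol/dm³.
Y_B = C_B/C_{A0} = 0.6662/0.736 = 0.905.

0.905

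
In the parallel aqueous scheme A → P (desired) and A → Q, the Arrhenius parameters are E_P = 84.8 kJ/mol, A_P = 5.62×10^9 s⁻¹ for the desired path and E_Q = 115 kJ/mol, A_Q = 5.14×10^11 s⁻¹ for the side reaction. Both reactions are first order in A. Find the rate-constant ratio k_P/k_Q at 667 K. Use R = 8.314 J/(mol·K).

2.53

With equal orders, S_{P/Q} = k_P/k_Q = (A_P/A_Q)·exp[(E_Q−E_P)/(RT)].
(E_Q−E_P)/(RT) = (115−84.8)×10³/(8.314×667) = 30200/5545 = 5.446.
k_P/k_Q = (5.62×10^9/5.14×10^11)·exp(5.446) = 0.01093 × 231.8 = 2.53.
Since E_P < E_Q, lowering the temperature improves selectivity toward P.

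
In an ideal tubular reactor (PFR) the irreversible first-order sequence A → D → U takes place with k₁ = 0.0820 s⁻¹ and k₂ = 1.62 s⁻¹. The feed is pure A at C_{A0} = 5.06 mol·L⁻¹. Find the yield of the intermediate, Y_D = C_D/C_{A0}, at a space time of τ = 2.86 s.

Solving the coupled first-order balances gives C_D(τ) = [k₁/(k₂−k₁)]·C_{A0}·(e^(−k₁τ) − e^(−k₂τ)).
e^(−k₁τ) = e^(−0.0820×2.86) = e^(−0.2345) = 0.7910; e^(−k₂τ) = e^(−4.633) = 0.009724.
C_D = 0.0820×5.06/(1.62−0.0820) × (0.7910−0.009724) = 0.2698×0.7812 = 0.2108 mol·L⁻¹.
Y_D = C_D/C_{A0} = 0.2108/5.06 = 0.0417.

0.0417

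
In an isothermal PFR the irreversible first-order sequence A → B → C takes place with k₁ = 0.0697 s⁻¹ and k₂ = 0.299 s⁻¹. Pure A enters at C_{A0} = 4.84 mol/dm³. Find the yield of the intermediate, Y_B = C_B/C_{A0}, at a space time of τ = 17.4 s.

0.0887

Solving the coupled first-order balances gives C_B(τ) = [k₁/(k₂−k₁)]·C_{A0}·(e^(−k₁τ) − e^(−k₂τ)).
e^(−k₁τ) = e^(−0.0697×17.4) = e^(−1.213) = 0.2974; e^(−k₂τ) = e^(−5.203) = 0.005502.
C_B = 0.0697×4.84/(0.299−0.0697) × (0.2974−0.005502) = 1.471×0.2919 = 0.4294 mol/dm³.
Y_B = C_B/C_{A0} = 0.4294/4.84 = 0.0887.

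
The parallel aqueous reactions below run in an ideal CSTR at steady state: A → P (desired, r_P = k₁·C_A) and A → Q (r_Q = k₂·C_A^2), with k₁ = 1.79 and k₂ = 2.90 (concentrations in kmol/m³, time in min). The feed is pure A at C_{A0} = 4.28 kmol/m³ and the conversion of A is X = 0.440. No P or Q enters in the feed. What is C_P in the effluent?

0.386 kmol/m³

Exit C_A = C_{A0}(1−X) = 4.28×0.560 = 2.397 kmol/m³.
In a CSTR the entire volume is at exit conditions, so r_P = 1.79×2.397 = 4.290 and r_Q = 2.90×2.397^2 = 16.66.
Fraction of consumed A going to P: r_P/(r_P+r_Q) = 0.2048.
C_P = 0.2048·C_{A0}·X = 0.2048×4.28×0.440 = 0.386 kmol/m³.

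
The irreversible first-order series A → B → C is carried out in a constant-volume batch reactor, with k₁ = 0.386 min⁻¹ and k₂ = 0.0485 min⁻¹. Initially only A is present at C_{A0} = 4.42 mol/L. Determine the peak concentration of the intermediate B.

3.28 mol/L

For a first-order series the maximum intermediate yield is C_{B,max}/C_{A0} = (k₁/k₂)^[k₂/(k₂−k₁)].
= (0.386/0.0485)^(0.0485/(0.0485−0.386)) = (7.959)^(-0.1437) = 0.7422.
C_{B,max} = 0.7422×4.42 = 3.28 mol/L.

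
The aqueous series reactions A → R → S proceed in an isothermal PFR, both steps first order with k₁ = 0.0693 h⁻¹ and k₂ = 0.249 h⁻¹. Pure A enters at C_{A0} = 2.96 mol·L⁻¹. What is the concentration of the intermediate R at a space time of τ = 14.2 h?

For first-order series with pure A initially, C_R(τ) = k₁C_{A0}/(k₂−k₁)·(e^(−k₁τ) − e^(−k₂τ)).
e^(−k₁τ) = e^(−0.0693×14.2) = e^(−0.9841) = 0.3738; e^(−k₂τ) = e^(−3.536) = 0.02914.
C_R = 0.0693×2.96/(0.249−0.0693) × (0.3738−0.02914) = 1.142×0.3447 = 0.3934 mol·L⁻¹.

0.393 mol·L⁻¹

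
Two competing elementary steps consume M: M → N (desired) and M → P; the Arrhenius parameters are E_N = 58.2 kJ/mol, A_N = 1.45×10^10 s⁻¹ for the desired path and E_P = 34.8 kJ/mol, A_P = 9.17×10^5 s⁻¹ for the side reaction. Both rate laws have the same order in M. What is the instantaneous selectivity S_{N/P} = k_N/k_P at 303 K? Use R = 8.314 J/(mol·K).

1.46

With equal orders, S_{N/P} = k_N/k_P = (A_N/A_P)·exp[(E_P−E_N)/(RT)].
(E_P−E_N)/(RT) = (34.8−58.2)×10³/(8.314×303) = -23400/2519 = -9.289.
k_N/k_P = (1.45×10^10/9.17×10^5)·exp(-9.289) = 15812 × 9.245×10^-5 = 1.46.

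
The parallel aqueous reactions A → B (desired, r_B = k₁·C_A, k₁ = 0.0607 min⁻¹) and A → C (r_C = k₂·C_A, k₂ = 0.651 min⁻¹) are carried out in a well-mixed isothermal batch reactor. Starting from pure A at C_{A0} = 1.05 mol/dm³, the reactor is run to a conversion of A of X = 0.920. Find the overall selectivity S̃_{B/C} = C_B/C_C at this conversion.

0.0932

C_A = C_{A0}(1−X) = 0.08400 mol/dm³.
Both paths are first order in A, so the instantaneous fraction to B is constant: dC_B/d(−C_A) = k₁/(k₁+k₂) = 0.08529.
C_B = 0.08529·(C_{A0}−C_A) = 0.08529×0.9660 = 0.0824 mol/dm³.
C_C = (C_{A0}−C_A)−C_B = 0.8836 mol/dm³; S̃_{B/C} = 0.08239/0.8836 = 0.0932.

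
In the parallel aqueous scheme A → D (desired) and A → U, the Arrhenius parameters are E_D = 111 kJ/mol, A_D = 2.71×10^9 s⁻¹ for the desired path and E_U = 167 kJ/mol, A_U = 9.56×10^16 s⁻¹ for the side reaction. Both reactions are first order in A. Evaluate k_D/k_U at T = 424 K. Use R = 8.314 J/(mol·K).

k_D/k_U = (A_D/A_U)·exp[−(E_D−E_U)/(RT)] = (A_D/A_U)·exp[(E_U−E_D)/(RT)].
(E_U−E_D)/(RT) = (167−111)×10³/(8.314×424) = 56000/3525 = 15.89.
k_D/k_U = (2.71×10^9/9.56×10^16)·exp(15.89) = 2.835×10^-8 × 7.928×10^6 = 0.225.

0.225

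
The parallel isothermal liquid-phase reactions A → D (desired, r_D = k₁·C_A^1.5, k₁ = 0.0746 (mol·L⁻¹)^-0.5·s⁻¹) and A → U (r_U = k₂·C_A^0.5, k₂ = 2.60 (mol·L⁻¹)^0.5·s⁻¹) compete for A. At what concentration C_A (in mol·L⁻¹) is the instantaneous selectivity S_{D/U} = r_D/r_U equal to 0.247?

8.61 mol·L⁻¹

S_{D/U} = (k₁/k₂)·C_A ⇒ C_A = S·k₂/k₁.
= 0.247×2.60/0.0746 = 8.61 mol·L⁻¹.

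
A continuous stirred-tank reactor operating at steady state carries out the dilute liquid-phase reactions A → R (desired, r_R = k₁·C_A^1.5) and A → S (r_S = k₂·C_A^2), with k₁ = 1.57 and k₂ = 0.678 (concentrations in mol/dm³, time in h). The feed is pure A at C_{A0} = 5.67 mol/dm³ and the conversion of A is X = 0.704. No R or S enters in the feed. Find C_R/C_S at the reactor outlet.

Exit C_A = C_{A0}(1−X) = 5.67×0.296 = 1.678 mol/dm³.
A CSTR operates uniformly at the exit composition, giving r_R = 3.414 and r_S = 1.910 (each k·C_A^n at C_A = 1.678).
Overall selectivity = C_R/C_S = r_Rτ/(r_Sτ) = r_R/r_S = 1.79.

1.79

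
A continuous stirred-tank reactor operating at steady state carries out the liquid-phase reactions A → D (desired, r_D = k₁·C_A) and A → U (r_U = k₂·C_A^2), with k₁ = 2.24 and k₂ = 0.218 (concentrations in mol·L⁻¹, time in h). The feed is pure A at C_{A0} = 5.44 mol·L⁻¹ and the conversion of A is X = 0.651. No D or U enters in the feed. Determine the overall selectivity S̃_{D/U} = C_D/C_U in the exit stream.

Exit C_A = C_{A0}(1−X) = 5.44×0.349 = 1.899 mol·L⁻¹.
A CSTR operates uniformly at the exit composition, giving r_D = 4.253 and r_U = 0.7858 (each k·C_A^n at C_A = 1.899).
Overall selectivity = C_D/C_U = r_Dτ/(r_Uτ) = r_D/r_U = 5.41.

5.41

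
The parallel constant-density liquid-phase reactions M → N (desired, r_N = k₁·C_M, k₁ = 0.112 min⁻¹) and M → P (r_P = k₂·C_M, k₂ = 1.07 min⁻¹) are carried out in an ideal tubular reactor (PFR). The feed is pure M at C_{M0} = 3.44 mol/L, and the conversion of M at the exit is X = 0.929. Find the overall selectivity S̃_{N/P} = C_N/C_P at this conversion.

C_M = C_{M0}(1−X) = 0.2442 mol/L.
Both paths are first order in M, so the instantaneous fraction to N is constant: dC_N/d(−C_M) = k₁/(k₁+k₂) = 0.09475.
C_N = 0.09475·(C_{M0}−C_M) = 0.09475×3.196 = 0.303 mol/L.
C_P = (C_{M0}−C_M)−C_N = 2.893 mol/L; S̃_{N/P} = 0.3028/2.893 = 0.105.

0.105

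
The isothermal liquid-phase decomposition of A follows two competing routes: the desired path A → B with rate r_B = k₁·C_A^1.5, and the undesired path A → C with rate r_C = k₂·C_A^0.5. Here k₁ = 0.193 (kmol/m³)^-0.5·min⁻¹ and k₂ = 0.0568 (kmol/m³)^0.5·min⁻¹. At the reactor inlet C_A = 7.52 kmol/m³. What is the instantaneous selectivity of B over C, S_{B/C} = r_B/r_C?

25.6

S_{B/C} = r_B/r_C = (k₁·C_A^1.5)/(k₂·C_A^0.5) = (k₁/k₂)·C_A.
= (0.193×7.520^1.5) / (0.0568×7.520^0.5) = 3.980/0.1558 = 25.6.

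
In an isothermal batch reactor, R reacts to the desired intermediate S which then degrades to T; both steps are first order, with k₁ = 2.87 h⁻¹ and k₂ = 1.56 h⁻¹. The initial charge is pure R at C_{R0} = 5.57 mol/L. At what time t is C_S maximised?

The intermediate peaks when r₁ = r₂, i.e. k₁e^(−k₁t) = k₂e^(−k₂t), giving t_opt = ln(k₂/k₁)/(k₂−k₁).
= ln(1.56/2.87)/(1.56−2.87) = ln(0.5436)/-1.310 = -0.6096/-1.310 = 0.465 h.

0.465 h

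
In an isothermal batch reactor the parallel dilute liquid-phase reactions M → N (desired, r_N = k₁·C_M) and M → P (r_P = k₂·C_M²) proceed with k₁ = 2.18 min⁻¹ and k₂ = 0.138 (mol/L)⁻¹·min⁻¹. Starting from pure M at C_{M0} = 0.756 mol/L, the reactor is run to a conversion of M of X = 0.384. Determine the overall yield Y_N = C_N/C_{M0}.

0.370

C_M = C_{M0}(1−X) = 0.4657 mol/L.
Along a PFR/batch, dC_N/dC_M = −r_N/(r_N+r_P) = −k₁/(k₁+k₂·C_M).
Integrating from C_{M0} to C_M: C_N = (2.18/0.138)·ln[(2.18+0.138·0.756)/(2.18+0.138·0.466)] = 15.80·ln(2.284/2.244) = 0.2795 mol/L.
Y_N = C_N/C_{M0} = 0.2795/0.756 = 0.370.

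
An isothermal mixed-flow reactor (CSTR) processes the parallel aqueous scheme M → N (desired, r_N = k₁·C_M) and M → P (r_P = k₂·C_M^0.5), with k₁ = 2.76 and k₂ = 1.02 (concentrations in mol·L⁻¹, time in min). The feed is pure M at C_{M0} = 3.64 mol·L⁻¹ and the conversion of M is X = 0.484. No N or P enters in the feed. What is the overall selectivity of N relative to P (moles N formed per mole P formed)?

Exit C_M = C_{M0}(1−X) = 3.64×0.516 = 1.878 mol·L⁻¹.
Rates in a CSTR are evaluated at the outlet concentration: r_N = 2.76×1.878 = 5.184, r_P = 1.02×1.878^0.5 = 1.398.
Overall selectivity = C_N/C_P = r_Nτ/(r_Pτ) = r_N/r_P = 3.71.

3.71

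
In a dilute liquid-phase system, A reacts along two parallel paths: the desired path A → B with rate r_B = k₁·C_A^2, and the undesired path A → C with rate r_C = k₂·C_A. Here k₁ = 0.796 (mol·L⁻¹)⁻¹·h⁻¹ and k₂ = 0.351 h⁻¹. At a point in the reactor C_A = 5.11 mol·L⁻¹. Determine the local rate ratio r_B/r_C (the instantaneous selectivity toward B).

11.6

S_{B/C} = r_B/r_C = (k₁·C_A^2)/(k₂·C_A) = (k₁/k₂)·C_A.
= (0.796×5.110^2) / (0.351×5.110) = 20.79/1.794 = 11.6.
Since the desired path is higher order in A, keeping C_A high (PFR or concentrated feed) favours B.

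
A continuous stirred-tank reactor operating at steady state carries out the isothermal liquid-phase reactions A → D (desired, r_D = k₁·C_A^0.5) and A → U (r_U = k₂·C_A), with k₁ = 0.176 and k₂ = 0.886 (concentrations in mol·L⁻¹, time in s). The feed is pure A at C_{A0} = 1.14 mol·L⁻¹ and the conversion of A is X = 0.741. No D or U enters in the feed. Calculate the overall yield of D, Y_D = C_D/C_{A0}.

0.198

Exit C_A = C_{A0}(1−X) = 1.14×0.259 = 0.2953 mol·L⁻¹.
A CSTR operates uniformly at the exit composition, giving r_D = 0.09563 and r_U = 0.2616 (each k·C_A^n at C_A = 0.2953).
Fraction of consumed A going to D: r_D/(r_D+r_U) = 0.2677.
C_D = 0.2677·C_{A0}·X = 0.2677×1.14×0.741 = 0.226 mol·L⁻¹; Y_D = C_D/C_{A0} = 0.198.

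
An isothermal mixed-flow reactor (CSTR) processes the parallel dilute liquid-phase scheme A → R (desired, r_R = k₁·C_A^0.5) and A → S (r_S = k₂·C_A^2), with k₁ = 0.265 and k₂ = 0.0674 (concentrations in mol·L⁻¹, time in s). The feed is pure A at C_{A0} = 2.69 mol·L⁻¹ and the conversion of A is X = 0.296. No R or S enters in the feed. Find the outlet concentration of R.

0.479 mol·L⁻¹

Exit C_A = C_{A0}(1−X) = 2.69×0.704 = 1.894 mol·L⁻¹.
Rates in a CSTR are evaluated at the outlet concentration: r_R = 0.265×1.894^0.5 = 0.3647, r_S = 0.0674×1.894^2 = 0.2417.
Fraction of consumed A going to R: r_R/(r_R+r_S) = 0.6014.
C_R = 0.6014·C_{A0}·X = 0.6014×2.69×0.296 = 0.479 mol·L⁻¹.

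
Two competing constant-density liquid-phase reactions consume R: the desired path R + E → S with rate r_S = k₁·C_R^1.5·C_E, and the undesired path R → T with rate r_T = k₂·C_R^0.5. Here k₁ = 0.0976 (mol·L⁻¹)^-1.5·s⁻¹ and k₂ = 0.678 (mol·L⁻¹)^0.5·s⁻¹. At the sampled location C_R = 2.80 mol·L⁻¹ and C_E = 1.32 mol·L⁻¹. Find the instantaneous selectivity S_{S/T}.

S_{S/T} = r_S/r_T = (k₁·C_R^1.5·C_E)/(k₂·C_R^0.5) = (k₁/k₂)·C_R·C_E.
= (0.0976×2.800^1.5×1.320) / (0.678×2.800^0.5) = 0.6036/1.135 = 0.532.
Since the desired path is higher order in R, keeping C_R high (PFR or concentrated feed) favours S.

0.532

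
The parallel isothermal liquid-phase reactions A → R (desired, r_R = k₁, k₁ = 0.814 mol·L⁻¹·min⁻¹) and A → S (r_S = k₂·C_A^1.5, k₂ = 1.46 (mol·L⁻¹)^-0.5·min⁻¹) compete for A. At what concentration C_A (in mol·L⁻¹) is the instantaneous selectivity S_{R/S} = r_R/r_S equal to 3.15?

0.315 mol·L⁻¹

S_{R/S} = (k₁/k₂)·C_A^-1.5 ⇒ C_A = (S·k₂/k₁)^(1/(-1.5)).
= (3.15×1.46/0.814)^(-0.6667) = (5.650)^(-0.6667) = 0.315 mol·L⁻¹.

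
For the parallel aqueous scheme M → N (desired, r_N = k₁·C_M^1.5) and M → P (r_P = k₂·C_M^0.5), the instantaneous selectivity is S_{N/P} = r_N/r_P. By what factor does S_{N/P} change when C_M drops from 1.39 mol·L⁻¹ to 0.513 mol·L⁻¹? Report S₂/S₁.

S_{N/P} = (k₁/k₂)·C_M, so S₂/S₁ = (C_{M,2}/C_{M,1}).
= 0.513/1.39 = 0.369.

0.369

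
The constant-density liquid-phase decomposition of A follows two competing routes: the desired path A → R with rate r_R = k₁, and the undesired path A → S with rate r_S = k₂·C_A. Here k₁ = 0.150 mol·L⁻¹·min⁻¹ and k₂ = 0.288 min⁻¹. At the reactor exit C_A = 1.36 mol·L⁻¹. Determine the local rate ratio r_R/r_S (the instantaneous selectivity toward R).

0.383

S_{R/S} = r_R/r_S = (k₁)/(k₂·C_A) = (k₁/k₂)·C_A⁻¹.
= (0.150) / (0.288×1.360) = 0.1500/0.3917 = 0.383.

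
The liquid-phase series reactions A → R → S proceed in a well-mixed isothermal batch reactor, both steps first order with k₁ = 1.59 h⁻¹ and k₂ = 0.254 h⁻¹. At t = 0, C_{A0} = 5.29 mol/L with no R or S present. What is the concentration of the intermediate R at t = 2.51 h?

For first-order series with pure A initially, C_R(t) = k₁C_{A0}/(k₂−k₁)·(e^(−k₁t) − e^(−k₂t)).
e^(−k₁t) = e^(−1.59×2.51) = e^(−3.991) = 0.01848; e^(−k₂t) = e^(−0.6375) = 0.5286.
C_R = 1.59×5.29/(0.254−1.59) × (0.01848−0.5286) = (-6.296)×(-0.5101) = 3.212 mol/L.

3.21 mol/L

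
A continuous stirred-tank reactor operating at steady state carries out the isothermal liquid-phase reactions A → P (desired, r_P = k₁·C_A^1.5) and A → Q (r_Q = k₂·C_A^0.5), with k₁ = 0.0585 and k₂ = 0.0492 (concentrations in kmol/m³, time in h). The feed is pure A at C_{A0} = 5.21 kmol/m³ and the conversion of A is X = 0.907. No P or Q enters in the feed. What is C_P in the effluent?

Exit C_A = C_{A0}(1−X) = 5.21×0.0930 = 0.4845 kmol/m³.
In a CSTR the entire volume is at exit conditions, so r_P = 0.0585×0.4845^1.5 = 0.01973 and r_Q = 0.0492×0.4845^0.5 = 0.03425.
Fraction of consumed A going to P: r_P/(r_P+r_Q) = 0.3655.
C_P = 0.3655·C_{A0}·X = 0.3655×5.21×0.907 = 1.73 kmol/m³.

1.73 kmol/m³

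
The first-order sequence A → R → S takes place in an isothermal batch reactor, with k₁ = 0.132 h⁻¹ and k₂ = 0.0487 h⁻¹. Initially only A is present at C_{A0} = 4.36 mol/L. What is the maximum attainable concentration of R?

2.43 mol/L

For a first-order series the maximum intermediate yield is C_{R,max}/C_{A0} = (k₁/k₂)^[k₂/(k₂−k₁)].
= (0.132/0.0487)^(0.0487/(0.0487−0.132)) = (2.710)^(-0.5846) = 0.5582.
C_{R,max} = 0.5582×4.36 = 2.43 mol/L.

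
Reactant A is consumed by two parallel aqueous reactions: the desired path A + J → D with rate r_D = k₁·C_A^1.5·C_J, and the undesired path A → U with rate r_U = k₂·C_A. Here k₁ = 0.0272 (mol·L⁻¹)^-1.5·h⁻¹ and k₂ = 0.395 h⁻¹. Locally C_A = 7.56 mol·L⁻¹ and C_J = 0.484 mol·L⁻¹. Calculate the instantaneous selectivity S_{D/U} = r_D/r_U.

S_{D/U} = r_D/r_U = (k₁·C_A^1.5·C_J)/(k₂·C_A) = (k₁/k₂)·C_A^0.5·C_J.
= (0.0272×7.560^1.5×0.4840) / (0.395×7.560) = 0.2737/2.986 = 0.0916.

0.0916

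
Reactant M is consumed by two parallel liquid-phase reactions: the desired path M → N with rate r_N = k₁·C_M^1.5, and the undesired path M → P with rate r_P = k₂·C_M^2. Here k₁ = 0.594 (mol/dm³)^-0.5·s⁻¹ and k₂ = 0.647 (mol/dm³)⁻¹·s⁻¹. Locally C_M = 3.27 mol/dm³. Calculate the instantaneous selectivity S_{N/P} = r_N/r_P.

0.508

S_{N/P} = r_N/r_P = (k₁·C_M^1.5)/(k₂·C_M^2) = (k₁/k₂)·C_M^-0.5.
= (0.594×3.270^1.5) / (0.647×3.270^2) = 3.512/6.918 = 0.508.
The undesired path is higher order in M, so low C_M (CSTR or dilute feed) favours N.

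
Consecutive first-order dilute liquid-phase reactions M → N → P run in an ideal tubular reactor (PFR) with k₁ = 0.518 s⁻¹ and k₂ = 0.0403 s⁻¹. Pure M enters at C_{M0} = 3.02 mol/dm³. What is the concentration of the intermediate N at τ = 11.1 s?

Solving the coupled first-order balances gives C_N(τ) = [k₁/(k₂−k₁)]·C_{M0}·(e^(−k₁τ) − e^(−k₂τ)).
e^(−k₁τ) = e^(−0.518×11.1) = e^(−5.750) = 0.003183; e^(−k₂τ) = e^(−0.4473) = 0.6393.
C_N = 0.518×3.02/(0.0403−0.518) × (0.003183−0.6393) = (-3.275)×(-0.6361) = 2.083 mol/dm³.

2.08 mol/dm³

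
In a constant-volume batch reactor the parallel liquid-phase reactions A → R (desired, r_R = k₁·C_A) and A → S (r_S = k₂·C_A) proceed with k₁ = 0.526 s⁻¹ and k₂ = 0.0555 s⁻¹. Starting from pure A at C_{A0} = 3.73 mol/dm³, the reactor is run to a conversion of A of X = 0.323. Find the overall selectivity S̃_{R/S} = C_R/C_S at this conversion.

9.48

C_A = C_{A0}(1−X) = 2.525 mol/dm³.
Both paths are first order in A, so the instantaneous fraction to R is constant: dC_R/d(−C_A) = k₁/(k₁+k₂) = 0.9046.
C_R = 0.9046·(C_{A0}−C_A) = 0.9046×1.205 = 1.09 mol/dm³.
C_S = (C_{A0}−C_A)−C_R = 0.1150 mol/dm³; S̃_{R/S} = 1.090/0.1150 = 9.48.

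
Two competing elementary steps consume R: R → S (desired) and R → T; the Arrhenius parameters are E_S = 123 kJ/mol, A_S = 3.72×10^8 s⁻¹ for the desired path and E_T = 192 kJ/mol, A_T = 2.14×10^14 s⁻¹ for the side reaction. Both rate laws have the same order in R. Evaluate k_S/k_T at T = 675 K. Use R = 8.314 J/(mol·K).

0.380

With equal orders, S_{S/T} = k_S/k_T = (A_S/A_T)·exp[(E_T−E_S)/(RT)].
(E_T−E_S)/(RT) = (192−123)×10³/(8.314×675) = 69000/5612 = 12.30.
k_S/k_T = (3.72×10^8/2.14×10^14)·exp(12.30) = 1.738×10^-6 × 2.186×10^5 = 0.380.
Since E_S < E_T, lowering the temperature improves selectivity toward S.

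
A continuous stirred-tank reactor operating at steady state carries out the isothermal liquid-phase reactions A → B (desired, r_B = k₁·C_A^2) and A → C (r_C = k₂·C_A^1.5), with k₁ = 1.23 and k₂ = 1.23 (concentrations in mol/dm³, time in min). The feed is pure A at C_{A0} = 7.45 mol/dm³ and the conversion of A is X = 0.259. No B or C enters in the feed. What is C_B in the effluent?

Exit C_A = C_{A0}(1−X) = 7.45×0.741 = 5.520 mol/dm³.
Rates in a CSTR are evaluated at the outlet concentration: r_B = 1.23×5.520^2 = 37.48, r_C = 1.23×5.520^1.5 = 15.95.
Fraction of consumed A going to B: r_B/(r_B+r_C) = 0.7015.
C_B = 0.7015·C_{A0}·X = 0.7015×7.45×0.259 = 1.35 mol/dm³.

1.35 mol/dm³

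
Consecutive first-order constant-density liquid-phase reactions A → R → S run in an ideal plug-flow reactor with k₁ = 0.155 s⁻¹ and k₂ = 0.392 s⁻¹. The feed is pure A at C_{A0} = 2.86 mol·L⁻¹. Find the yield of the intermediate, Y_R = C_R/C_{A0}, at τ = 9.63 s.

Solving the coupled first-order balances gives C_R(τ) = [k₁/(k₂−k₁)]·C_{A0}·(e^(−k₁τ) − e^(−k₂τ)).
e^(−k₁τ) = e^(−0.155×9.63) = e^(−1.493) = 0.2248; e^(−k₂τ) = e^(−3.775) = 0.02294.
C_R = 0.155×2.86/(0.392−0.155) × (0.2248−0.02294) = 1.870×0.2018 = 0.3775 mol·L⁻¹.
Y_R = C_R/C_{A0} = 0.3775/2.86 = 0.132.

0.132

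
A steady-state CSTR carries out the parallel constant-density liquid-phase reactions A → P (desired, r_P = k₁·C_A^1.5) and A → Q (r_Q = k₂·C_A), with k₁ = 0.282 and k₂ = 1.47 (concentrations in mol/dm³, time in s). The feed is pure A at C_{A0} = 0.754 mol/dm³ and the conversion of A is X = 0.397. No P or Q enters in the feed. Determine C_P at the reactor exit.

0.0343 mol/dm³

Exit C_A = C_{A0}(1−X) = 0.754×0.603 = 0.4547 mol/dm³.
Rates in a CSTR are evaluated at the outlet concentration: r_P = 0.282×0.4547^1.5 = 0.08645, r_Q = 1.47×0.4547 = 0.6684.
Fraction of consumed A going to P: r_P/(r_P+r_Q) = 0.1145.
C_P = 0.1145·C_{A0}·X = 0.1145×0.754×0.397 = 0.0343 mol/dm³.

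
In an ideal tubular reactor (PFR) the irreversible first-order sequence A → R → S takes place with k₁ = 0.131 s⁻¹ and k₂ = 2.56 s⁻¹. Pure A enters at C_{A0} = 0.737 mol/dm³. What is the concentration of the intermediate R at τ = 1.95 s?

0.0305 mol/dm³

For first-order series with pure A initially, C_R(τ) = k₁C_{A0}/(k₂−k₁)·(e^(−k₁τ) − e^(−k₂τ)).
e^(−k₁τ) = e^(−0.131×1.95) = e^(−0.2555) = 0.7746; e^(−k₂τ) = e^(−4.992) = 0.006792.
C_R = 0.131×0.737/(2.56−0.131) × (0.7746−0.006792) = 0.03975×0.7678 = 0.03052 mol/dm³.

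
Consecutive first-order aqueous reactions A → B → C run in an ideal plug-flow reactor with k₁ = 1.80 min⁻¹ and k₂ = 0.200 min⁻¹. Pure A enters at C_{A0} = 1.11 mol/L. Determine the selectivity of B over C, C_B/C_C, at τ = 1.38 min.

Solving the coupled first-order balances gives C_B(τ) = [k₁/(k₂−k₁)]·C_{A0}·(e^(−k₁τ) − e^(−k₂τ)).
e^(−k₁τ) = e^(−1.80×1.38) = e^(−2.484) = 0.08341; e^(−k₂τ) = e^(−0.2760) = 0.7588.
C_B = 1.80×1.11/(0.200−1.80) × (0.08341−0.7588) = (-1.249)×(-0.6754) = 0.8434 mol/L.
C_A = C_{A0}e^(−k₁τ) = 0.09258 mol/L, so C_C = C_{A0}−C_A−C_B = 0.1740 mol/L; C_B/C_C = 4.85.

4.85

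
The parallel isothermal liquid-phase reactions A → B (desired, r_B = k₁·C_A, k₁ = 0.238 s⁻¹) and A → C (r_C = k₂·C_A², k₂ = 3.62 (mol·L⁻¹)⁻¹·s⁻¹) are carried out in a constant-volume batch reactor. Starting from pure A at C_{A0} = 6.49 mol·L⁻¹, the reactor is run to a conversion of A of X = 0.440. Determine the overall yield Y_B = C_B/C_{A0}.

C_A = C_{A0}(1−X) = 3.634 mol·L⁻¹.
Along a PFR/batch, dC_B/dC_A = −r_B/(r_B+r_C) = −k₁/(k₁+k₂·C_A).
Integrating from C_{A0} to C_A: C_B = (0.238/3.62)·ln[(0.238+3.62·6.49)/(0.238+3.62·3.63)] = 0.06575·ln(23.73/13.39) = 0.03760 mol·L⁻¹.
Y_B = C_B/C_{A0} = 0.03760/6.49 = 0.00579.

0.00579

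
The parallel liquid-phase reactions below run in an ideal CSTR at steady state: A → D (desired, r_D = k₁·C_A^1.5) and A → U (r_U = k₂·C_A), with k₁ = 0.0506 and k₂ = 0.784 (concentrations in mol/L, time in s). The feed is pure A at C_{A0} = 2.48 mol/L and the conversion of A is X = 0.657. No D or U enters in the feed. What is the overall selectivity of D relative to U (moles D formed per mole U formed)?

Exit C_A = C_{A0}(1−X) = 2.48×0.343 = 0.8506 mol/L.
Rates in a CSTR are evaluated at the outlet concentration: r_D = 0.0506×0.8506^1.5 = 0.03970, r_U = 0.784×0.8506 = 0.6669.
Overall selectivity = C_D/C_U = r_Dτ/(r_Uτ) = r_D/r_U = 0.0595.

0.0595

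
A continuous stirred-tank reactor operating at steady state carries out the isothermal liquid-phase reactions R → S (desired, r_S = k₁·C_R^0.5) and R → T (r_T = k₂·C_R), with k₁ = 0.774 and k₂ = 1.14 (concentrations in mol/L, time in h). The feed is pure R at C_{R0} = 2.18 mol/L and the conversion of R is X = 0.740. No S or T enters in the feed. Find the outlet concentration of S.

0.765 mol/L

Exit C_R = C_{R0}(1−X) = 2.18×0.260 = 0.5668 mol/L.
Rates in a CSTR are evaluated at the outlet concentration: r_S = 0.774×0.5668^0.5 = 0.5827, r_T = 1.14×0.5668 = 0.6462.
Fraction of consumed R going to S: r_S/(r_S+r_T) = 0.4742.
C_S = 0.4742·C_{R0}·X = 0.4742×2.18×0.740 = 0.765 mol/L.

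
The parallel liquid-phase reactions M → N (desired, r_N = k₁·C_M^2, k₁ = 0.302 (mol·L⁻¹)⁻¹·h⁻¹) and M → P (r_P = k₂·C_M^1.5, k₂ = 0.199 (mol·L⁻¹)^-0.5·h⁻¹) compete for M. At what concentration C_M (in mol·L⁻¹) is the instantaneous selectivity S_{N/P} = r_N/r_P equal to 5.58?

S_{N/P} = (k₁/k₂)·C_M^0.5 ⇒ C_M = (S·k₂/k₁)^(2).
= (5.58×0.199/0.302)^(2) = (3.677)^(2) = 13.5 mol·L⁻¹.

13.5 mol·L⁻¹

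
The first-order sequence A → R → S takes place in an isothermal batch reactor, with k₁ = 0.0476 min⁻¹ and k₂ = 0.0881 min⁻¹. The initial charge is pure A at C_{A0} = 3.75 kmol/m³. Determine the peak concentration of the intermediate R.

0.983 kmol/m³

For a first-order series the maximum intermediate yield is C_{R,max}/C_{A0} = (k₁/k₂)^[k₂/(k₂−k₁)].
= (0.0476/0.0881)^(0.0881/(0.0881−0.0476)) = (0.5403)^(2.175) = 0.2621.
C_{R,max} = 0.2621×3.75 = 0.983 kmol/m³.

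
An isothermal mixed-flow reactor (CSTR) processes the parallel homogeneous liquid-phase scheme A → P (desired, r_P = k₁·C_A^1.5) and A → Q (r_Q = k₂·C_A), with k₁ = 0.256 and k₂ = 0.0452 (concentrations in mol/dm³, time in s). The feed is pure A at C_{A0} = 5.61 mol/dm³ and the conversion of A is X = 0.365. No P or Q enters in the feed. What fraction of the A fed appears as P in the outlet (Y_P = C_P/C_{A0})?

0.334

Exit C_A = C_{A0}(1−X) = 5.61×0.635 = 3.562 mol/dm³.
A CSTR operates uniformly at the exit composition, giving r_P = 1.721 and r_Q = 0.1610 (each k·C_A^n at C_A = 3.562).
Fraction of consumed A going to P: r_P/(r_P+r_Q) = 0.9145.
C_P = 0.9145·C_{A0}·X = 0.9145×5.61×0.365 = 1.87 mol/dm³; Y_P = C_P/C_{A0} = 0.334.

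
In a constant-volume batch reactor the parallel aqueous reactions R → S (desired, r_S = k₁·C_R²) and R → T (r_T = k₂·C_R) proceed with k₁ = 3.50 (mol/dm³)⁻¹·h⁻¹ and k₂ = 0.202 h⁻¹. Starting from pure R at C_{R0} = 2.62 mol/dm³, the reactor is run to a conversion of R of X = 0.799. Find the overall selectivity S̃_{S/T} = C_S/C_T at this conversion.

22.8

C_R = C_{R0}(1−X) = 0.5266 mol/dm³.
Along a PFR/batch, dC_T/dC_R = −r_T/(r_S+r_T) = −k₂/(k₂+k₁·C_R).
Integrating from C_{R0} to C_R: C_T = (0.202/3.50)·ln[(0.202+3.50·2.62)/(0.202+3.50·0.527)] = 0.05771·ln(9.372/2.045) = 0.08786 mol/dm³.
Then C_S = (C_{R0}−C_R) − C_T = 2.093 − 0.08786 = 2.006 mol/dm³.
S̃_{S/T} = C_S/C_T = 2.006/0.08786 = 22.8.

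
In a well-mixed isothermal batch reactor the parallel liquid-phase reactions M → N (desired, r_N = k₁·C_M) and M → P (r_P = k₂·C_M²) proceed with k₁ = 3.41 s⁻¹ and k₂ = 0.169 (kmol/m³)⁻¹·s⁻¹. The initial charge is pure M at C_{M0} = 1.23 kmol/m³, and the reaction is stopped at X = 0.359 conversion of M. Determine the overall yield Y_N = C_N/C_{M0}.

0.342

C_M = C_{M0}(1−X) = 0.7884 kmol/m³.
Along a PFR/batch, dC_N/dC_M = −r_N/(r_N+r_P) = −k₁/(k₁+k₂·C_M).
Integrating from C_{M0} to C_M: C_N = (3.41/0.169)·ln[(3.41+0.169·1.23)/(3.41+0.169·0.788)] = 20.18·ln(3.618/3.543) = 0.4206 kmol/m³.
Y_N = C_N/C_{M0} = 0.4206/1.23 = 0.342.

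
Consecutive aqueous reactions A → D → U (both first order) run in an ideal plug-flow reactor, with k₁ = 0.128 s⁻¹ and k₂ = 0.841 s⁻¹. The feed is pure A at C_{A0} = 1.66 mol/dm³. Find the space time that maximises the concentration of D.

2.64 s

For first-order series the maximum of C_D occurs at τ_opt = ln(k₂/k₁)/(k₂−k₁).
= ln(0.841/0.128)/(0.841−0.128) = ln(6.570)/0.7130 = 1.883/0.7130 = 2.64 s.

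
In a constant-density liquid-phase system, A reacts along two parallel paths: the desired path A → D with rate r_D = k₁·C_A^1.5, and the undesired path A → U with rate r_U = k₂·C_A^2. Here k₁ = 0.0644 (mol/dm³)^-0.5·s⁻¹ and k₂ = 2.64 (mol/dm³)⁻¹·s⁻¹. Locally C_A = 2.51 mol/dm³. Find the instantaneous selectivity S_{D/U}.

S_{D/U} = r_D/r_U = (k₁·C_A^1.5)/(k₂·C_A^2) = (k₁/k₂)·C_A^-0.5.
= (0.0644×2.510^1.5) / (2.64×2.510^2) = 0.2561/16.63 = 0.0154.
The undesired path is higher order in A, so low C_A (CSTR or dilute feed) favours D.

0.0154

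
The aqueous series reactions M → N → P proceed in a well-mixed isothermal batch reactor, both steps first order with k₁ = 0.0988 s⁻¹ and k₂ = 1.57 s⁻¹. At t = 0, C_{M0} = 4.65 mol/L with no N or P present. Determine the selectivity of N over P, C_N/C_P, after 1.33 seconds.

For first-order series with pure M initially, C_N(t) = k₁C_{M0}/(k₂−k₁)·(e^(−k₁t) − e^(−k₂t)).
e^(−k₁t) = e^(−0.0988×1.33) = e^(−0.1314) = 0.8769; e^(−k₂t) = e^(−2.088) = 0.1239.
C_N = 0.0988×4.65/(1.57−0.0988) × (0.8769−0.1239) = 0.3123×0.7529 = 0.2351 mol/L.
C_M = C_{M0}e^(−k₁t) = 4.077 mol/L, so C_P = C_{M0}−C_M−C_N = 0.3375 mol/L; C_N/C_P = 0.697.

0.697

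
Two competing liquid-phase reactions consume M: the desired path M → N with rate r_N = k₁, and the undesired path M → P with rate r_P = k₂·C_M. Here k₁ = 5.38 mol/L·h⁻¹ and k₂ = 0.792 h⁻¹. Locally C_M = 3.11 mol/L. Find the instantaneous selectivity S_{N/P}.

S_{N/P} = r_N/r_P = (k₁)/(k₂·C_M) = (k₁/k₂)·C_M⁻¹.
= (5.38) / (0.792×3.110) = 5.380/2.463 = 2.18.

2.18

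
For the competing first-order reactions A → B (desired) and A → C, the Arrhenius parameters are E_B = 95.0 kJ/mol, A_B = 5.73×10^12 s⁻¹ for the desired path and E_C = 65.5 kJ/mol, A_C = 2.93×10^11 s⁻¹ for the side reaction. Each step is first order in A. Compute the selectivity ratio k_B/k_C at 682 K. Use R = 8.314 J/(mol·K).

0.108

k_B/k_C = (A_B/A_C)·exp[−(E_B−E_C)/(RT)] = (A_B/A_C)·exp[(E_C−E_B)/(RT)].
(E_C−E_B)/(RT) = (65.5−95.0)×10³/(8.314×682) = -29500/5670 = -5.203.
k_B/k_C = (5.73×10^12/2.93×10^11)·exp(-5.203) = 19.56 × 0.005502 = 0.108.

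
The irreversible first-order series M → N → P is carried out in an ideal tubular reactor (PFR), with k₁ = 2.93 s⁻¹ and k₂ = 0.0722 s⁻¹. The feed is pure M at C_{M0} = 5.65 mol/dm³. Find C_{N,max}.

5.15 mol/dm³

Evaluating C_N at τ_opt = ln(k₂/k₁)/(k₂−k₁) gives C_{N,max}/C_{M0} = (k₁/k₂)^[k₂/(k₂−k₁)].
= (2.93/0.0722)^(0.0722/(0.0722−2.93)) = (40.58)^(-0.02526) = 0.9107.
C_{N,max} = 0.9107×5.65 = 5.15 mol/dm³.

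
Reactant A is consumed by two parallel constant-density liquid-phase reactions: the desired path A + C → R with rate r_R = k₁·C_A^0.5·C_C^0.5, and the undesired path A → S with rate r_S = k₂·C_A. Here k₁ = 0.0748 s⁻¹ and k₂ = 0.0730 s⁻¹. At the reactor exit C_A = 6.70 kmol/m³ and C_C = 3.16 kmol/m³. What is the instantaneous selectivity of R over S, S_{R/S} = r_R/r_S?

S_{R/S} = r_R/r_S = (k₁·C_A^0.5·C_C^0.5)/(k₂·C_A) = (k₁/k₂)·C_A^-0.5·C_C^0.5.
= (0.0748×6.700^0.5×3.160^0.5) / (0.0730×6.700) = 0.3442/0.4891 = 0.704.

0.704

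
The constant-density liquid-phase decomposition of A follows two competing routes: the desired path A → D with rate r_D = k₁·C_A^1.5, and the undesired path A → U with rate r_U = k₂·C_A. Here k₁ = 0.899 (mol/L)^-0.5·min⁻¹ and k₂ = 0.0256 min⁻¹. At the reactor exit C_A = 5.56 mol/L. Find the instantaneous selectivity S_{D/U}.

82.8

S_{D/U} = r_D/r_U = (k₁·C_A^1.5)/(k₂·C_A) = (k₁/k₂)·C_A^0.5.
= (0.899×5.560^1.5) / (0.0256×5.560) = 11.79/0.1423 = 82.8.
Since the desired path is higher order in A, keeping C_A high (PFR or concentrated feed) favours D.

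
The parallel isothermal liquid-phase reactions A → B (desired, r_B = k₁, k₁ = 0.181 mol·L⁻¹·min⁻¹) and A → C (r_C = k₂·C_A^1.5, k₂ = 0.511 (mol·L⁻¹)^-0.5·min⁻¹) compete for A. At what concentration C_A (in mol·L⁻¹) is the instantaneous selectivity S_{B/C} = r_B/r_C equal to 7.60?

S_{B/C} = (k₁/k₂)·C_A^-1.5 ⇒ C_A = (S·k₂/k₁)^(1/(-1.5)).
= (7.60×0.511/0.181)^(-0.6667) = (21.46)^(-0.6667) = 0.130 mol·L⁻¹.

0.130 mol·L⁻¹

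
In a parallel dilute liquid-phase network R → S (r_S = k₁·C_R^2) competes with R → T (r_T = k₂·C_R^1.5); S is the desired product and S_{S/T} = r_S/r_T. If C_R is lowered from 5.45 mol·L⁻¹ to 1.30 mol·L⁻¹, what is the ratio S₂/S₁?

S_{S/T} = (k₁/k₂)·C_R^0.5, so S₂/S₁ = (C_{R,2}/C_{R,1})^0.5.
= (1.30/5.45)^0.5 = (0.2385)^0.5 = 0.488.

0.488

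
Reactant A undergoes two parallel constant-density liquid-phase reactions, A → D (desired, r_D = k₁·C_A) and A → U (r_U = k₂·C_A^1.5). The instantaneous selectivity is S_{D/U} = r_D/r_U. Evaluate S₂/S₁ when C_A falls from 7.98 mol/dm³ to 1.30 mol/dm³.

S_{D/U} = (k₁/k₂)·C_A^-0.5, so S₂/S₁ = (C_{A,2}/C_{A,1})^-0.5.
= (1.30/7.98)^(-0.5) = (0.1629)^(-0.5) = 2.48.
Selectivity toward D rises as C_A falls — low-concentration operation is favoured.

2.48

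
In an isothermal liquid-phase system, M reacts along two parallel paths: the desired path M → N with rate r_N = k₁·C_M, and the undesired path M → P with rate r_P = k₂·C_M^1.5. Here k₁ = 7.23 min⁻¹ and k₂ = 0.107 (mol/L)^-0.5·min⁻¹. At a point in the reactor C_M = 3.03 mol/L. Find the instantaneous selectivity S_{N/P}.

38.8

S_{N/P} = r_N/r_P = (k₁·C_M)/(k₂·C_M^1.5) = (k₁/k₂)·C_M^-0.5.
= (7.23×3.030) / (0.107×3.030^1.5) = 21.91/0.5643 = 38.8.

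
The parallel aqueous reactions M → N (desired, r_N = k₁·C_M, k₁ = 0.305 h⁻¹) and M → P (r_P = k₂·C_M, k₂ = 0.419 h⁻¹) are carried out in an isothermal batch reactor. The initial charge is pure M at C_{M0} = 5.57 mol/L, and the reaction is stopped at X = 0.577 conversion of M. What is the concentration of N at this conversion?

C_M = C_{M0}(1−X) = 2.356 mol/L.
Both paths are first order in M, so the instantaneous fraction to N is constant: dC_N/d(−C_M) = k₁/(k₁+k₂) = 0.4213.
C_N = 0.4213·(C_{M0}−C_M) = 0.4213×3.214 = 1.35 mol/L.

1.35 mol/L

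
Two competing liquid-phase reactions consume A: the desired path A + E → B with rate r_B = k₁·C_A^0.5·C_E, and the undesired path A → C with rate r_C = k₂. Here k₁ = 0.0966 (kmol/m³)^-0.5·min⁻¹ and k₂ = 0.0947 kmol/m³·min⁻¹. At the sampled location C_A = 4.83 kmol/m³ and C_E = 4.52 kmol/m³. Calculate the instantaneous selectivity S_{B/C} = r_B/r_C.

S_{B/C} = r_B/r_C = (k₁·C_A^0.5·C_E)/(k₂) = (k₁/k₂)·C_A^0.5·C_E.
= (0.0966×4.830^0.5×4.520) / (0.0947) = 0.9596/0.09470 = 10.1.
Since the desired path is higher order in A, keeping C_A high (PFR or concentrated feed) favours B.

10.1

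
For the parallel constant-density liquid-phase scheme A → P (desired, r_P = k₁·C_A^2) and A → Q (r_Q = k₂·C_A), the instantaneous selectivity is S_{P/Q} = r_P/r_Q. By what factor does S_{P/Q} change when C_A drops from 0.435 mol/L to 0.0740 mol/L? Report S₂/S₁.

S_{P/Q} = (k₁/k₂)·C_A, so S₂/S₁ = (C_{A,2}/C_{A,1}).
= 0.0740/0.435 = 0.170.
Selectivity toward P falls as C_A falls — high-concentration operation is favoured.

0.170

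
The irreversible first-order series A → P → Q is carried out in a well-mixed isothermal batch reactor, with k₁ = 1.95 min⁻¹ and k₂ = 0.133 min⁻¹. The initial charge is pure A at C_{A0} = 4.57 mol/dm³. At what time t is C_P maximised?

1.48 min

For first-order series the maximum of C_P occurs at t_opt = ln(k₂/k₁)/(k₂−k₁).
= ln(0.133/1.95)/(0.133−1.95) = ln(0.06821)/-1.817 = -2.685/-1.817 = 1.48 min.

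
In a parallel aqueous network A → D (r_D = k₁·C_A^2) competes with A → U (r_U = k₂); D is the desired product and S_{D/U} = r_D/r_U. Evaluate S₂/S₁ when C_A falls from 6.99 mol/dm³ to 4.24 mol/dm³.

S_{D/U} = (k₁/k₂)·C_A^2, so S₂/S₁ = (C_{A,2}/C_{A,1})^2.
= (4.24/6.99)^2 = (0.6066)^2 = 0.368.
Selectivity toward D falls as C_A falls — high-concentration operation is favoured.

0.368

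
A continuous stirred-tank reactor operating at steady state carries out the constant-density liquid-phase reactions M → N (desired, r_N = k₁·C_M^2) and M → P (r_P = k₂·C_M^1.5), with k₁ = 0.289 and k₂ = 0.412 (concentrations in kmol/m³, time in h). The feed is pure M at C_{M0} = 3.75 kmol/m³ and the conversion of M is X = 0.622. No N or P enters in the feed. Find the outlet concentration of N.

1.06 kmol/m³

Exit C_M = C_{M0}(1−X) = 3.75×0.378 = 1.417 kmol/m³.
A CSTR operates uniformly at the exit composition, giving r_N = 0.5807 and r_P = 0.6953 (each k·C_M^n at C_M = 1.417).
Fraction of consumed M going to N: r_N/(r_N+r_P) = 0.4551.
C_N = 0.4551·C_{M0}·X = 0.4551×3.75×0.622 = 1.06 kmol/m³.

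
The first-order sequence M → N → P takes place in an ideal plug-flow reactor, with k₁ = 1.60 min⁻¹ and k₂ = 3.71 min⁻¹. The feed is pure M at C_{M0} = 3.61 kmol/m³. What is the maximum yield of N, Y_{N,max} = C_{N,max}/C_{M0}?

0.228

Evaluating C_N at τ_opt = ln(k₂/k₁)/(k₂−k₁) gives C_{N,max}/C_{M0} = (k₁/k₂)^[k₂/(k₂−k₁)].
= (1.60/3.71)^(3.71/(3.71−1.60)) = (0.4313)^(1.758) = 0.2279.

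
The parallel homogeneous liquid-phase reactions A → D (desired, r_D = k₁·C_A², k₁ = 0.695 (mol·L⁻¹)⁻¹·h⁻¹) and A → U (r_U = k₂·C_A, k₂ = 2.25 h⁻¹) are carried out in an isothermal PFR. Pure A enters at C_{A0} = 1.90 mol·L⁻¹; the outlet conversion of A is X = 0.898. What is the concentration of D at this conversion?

C_A = C_{A0}(1−X) = 0.1938 mol·L⁻¹.
Along a PFR/batch, dC_U/dC_A = −r_U/(r_D+r_U) = −k₂/(k₂+k₁·C_A).
Integrating from C_{A0} to C_A: C_U = (2.25/0.695)·ln[(2.25+0.695·1.90)/(2.25+0.695·0.194)] = 3.237·ln(3.571/2.385) = 1.307 mol·L⁻¹.
Then C_D = (C_{A0}−C_A) − C_U = 1.706 − 1.307 = 0.3995 mol·L⁻¹.

0.399 mol·L⁻¹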